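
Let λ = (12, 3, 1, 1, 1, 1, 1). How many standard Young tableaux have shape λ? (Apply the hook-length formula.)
# SYT of shape (12, 3, 1, 1, 1, 1, 1) = 1469650

Hook-length formula: f^λ = n! / Π hook(c), product over all cells c of the Young diagram. For λ = (12, 3, 1, 1, 1, 1, 1), n = 20 boxes. Hook lengths by row (left-to-right, top-to-bottom): [18, 12, 11, 9, 8, 7, 6, 5, 4, 3, 2, 1]; [8, 2, 1]; [5]; [4]; [3]; [2]; [1]. Product of hooks = 1655429529600. So f^λ = 20! / 1655429529600 = 2432902008176640000 / 1655429529600 = 1469650.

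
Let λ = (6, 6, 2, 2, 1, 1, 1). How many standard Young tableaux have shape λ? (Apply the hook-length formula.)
# SYT of shape (6, 6, 2, 2, 1, 1, 1) = 15872220

Hook-length formula: f^λ = n! / Π hook(c), product over all cells c of the Young diagram. For λ = (6, 6, 2, 2, 1, 1, 1), n = 19 boxes. Hook lengths by row (left-to-right, top-to-bottom): [12, 8, 5, 4, 3, 2]; [11, 7, 4, 3, 2, 1]; [6, 2]; [5, 1]; [3]; [2]; [1]. Product of hooks = 7664025600. So f^λ = 19! / 7664025600 = 121645100408832000 / 7664025600 = 15872220.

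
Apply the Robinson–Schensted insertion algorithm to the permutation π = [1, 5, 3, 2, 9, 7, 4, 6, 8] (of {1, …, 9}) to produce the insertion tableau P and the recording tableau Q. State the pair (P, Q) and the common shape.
P = [1, 2, 4, 6, 8] / [3, 7] / [5, 9];  Q = [1, 2, 5, 8, 9] / [3, 6] / [4, 7];  common shape = (5, 2, 2)

Row-insert the values π_1, π_2, … into P one at a time, bumping the leftmost entry strictly greater than the inserted value down to the next row. The recording tableau Q records, in position (i, j), the step at which that cell was added to P.
  Insert 1 (step 1): P = [1];  Q = [1]
  Insert 5 (step 2): P = [1, 5];  Q = [1, 2]
  Insert 3 (step 3): P = [1, 3] / [5];  Q = [1, 2] / [3]
  Insert 2 (step 4): P = [1, 2] / [3] / [5];  Q = [1, 2] / [3] / [4]
  Insert 9 (step 5): P = [1, 2, 9] / [3] / [5];  Q = [1, 2, 5] / [3] / [4]
  Insert 7 (step 6): P = [1, 2, 7] / [3, 9] / [5];  Q = [1, 2, 5] / [3, 6] / [4]
  Insert 4 (step 7): P = [1, 2, 4] / [3, 7] / [5, 9];  Q = [1, 2, 5] / [3, 6] / [4, 7]
  Insert 6 (step 8): P = [1, 2, 4, 6] / [3, 7] / [5, 9];  Q = [1, 2, 5, 8] / [3, 6] / [4, 7]
  Insert 8 (step 9): P = [1, 2, 4, 6, 8] / [3, 7] / [5, 9];  Q = [1, 2, 5, 8, 9] / [3, 6] / [4, 7]
Final shape: (5, 2, 2).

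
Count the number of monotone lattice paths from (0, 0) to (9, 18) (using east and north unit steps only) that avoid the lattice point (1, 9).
Number of paths = 4443725

Total paths from (0, 0) to (9, 18): C(27, 9) = 4686825. Paths through (1, 9): (paths (0, 0) → (1, 9)) × (paths (1, 9) → (9, 18)) = C(10, 1) · C(17, 8) = 10 · 24310 = 243100. Avoidance count = 4686825 − 243100 = 4443725.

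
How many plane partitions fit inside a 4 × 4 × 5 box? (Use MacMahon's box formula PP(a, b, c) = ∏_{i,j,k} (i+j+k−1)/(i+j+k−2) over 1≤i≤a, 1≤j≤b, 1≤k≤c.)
PP(4, 4, 5) = 1646568

Evaluate the triple product over i = 1..4, j = 1..4, k = 1..5. The factors are (2/1) · (3/2) · (4/3) · (5/4) · (6/5) · (3/2) · (4/3) · (5/4) · … (80 factors total). The numerators and denominators telescope so the product is an integer; carrying out the multiplication exactly gives PP(4, 4, 5) = 1646568.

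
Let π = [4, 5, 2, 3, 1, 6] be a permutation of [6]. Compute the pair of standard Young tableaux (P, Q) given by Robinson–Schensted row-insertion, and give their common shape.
P = [1, 3, 6] / [2, 5] / [4];  Q = [1, 2, 6] / [3, 4] / [5];  common shape = (3, 2, 1)

Row-insert the values π_1, π_2, … into P one at a time, bumping the leftmost entry strictly greater than the inserted value down to the next row. The recording tableau Q records, in position (i, j), the step at which that cell was added to P.
  Insert 4 (step 1): P = [4];  Q = [1]
  Insert 5 (step 2): P = [4, 5];  Q = [1, 2]
  Insert 2 (step 3): P = [2, 5] / [4];  Q = [1, 2] / [3]
  Insert 3 (step 4): P = [2, 3] / [4, 5];  Q = [1, 2] / [3, 4]
  Insert 1 (step 5): P = [1, 3] / [2, 5] / [4];  Q = [1, 2] / [3, 4] / [5]
  Insert 6 (step 6): P = [1, 3, 6] / [2, 5] / [4];  Q = [1, 2, 6] / [3, 4] / [5]
Final shape: (3, 2, 1).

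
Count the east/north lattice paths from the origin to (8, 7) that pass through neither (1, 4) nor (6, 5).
Number of paths = 3243

Inclusion–exclusion. Total paths: C(15, 8) = 6435. Through P₁: C(5, 1)·C(10, 7) = 600. Through P₂: C(11, 6)·C(4, 2) = 2772. Since P₁ is strictly southwest of P₂, a monotone path through both must visit P₁ then P₂; paths through both = C(5, 1)·C(6, 5)·C(4, 2) = 180. Avoid both = 6435 − 600 − 2772 + 180 = 3243.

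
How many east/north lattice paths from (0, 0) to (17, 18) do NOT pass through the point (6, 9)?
Number of paths = 3696927850

Total paths from (0, 0) to (17, 18): C(35, 17) = 4537567650. Paths through (6, 9): (paths (0, 0) → (6, 9)) × (paths (6, 9) → (17, 18)) = C(15, 6) · C(20, 11) = 5005 · 167960 = 840639800. Avoidance count = 4537567650 − 840639800 = 3696927850.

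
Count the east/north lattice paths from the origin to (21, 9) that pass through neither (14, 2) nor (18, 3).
Number of paths = 13833990

Inclusion–exclusion. Total paths: C(30, 21) = 14307150. Through P₁: C(16, 14)·C(14, 7) = 411840. Through P₂: C(21, 18)·C(9, 3) = 111720. Since P₁ is strictly southwest of P₂, a monotone path through both must visit P₁ then P₂; paths through both = C(16, 14)·C(5, 4)·C(9, 3) = 50400. Avoid both = 14307150 − 411840 − 111720 + 50400 = 13833990.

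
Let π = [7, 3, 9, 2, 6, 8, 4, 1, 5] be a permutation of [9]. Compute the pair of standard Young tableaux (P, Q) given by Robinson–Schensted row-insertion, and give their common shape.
P = [1, 4, 5] / [2, 6, 8] / [3, 9] / [7];  Q = [1, 3, 6] / [2, 5, 9] / [4, 7] / [8];  common shape = (3, 3, 2, 1)

Row-insert the values π_1, π_2, … into P one at a time, bumping the leftmost entry strictly greater than the inserted value down to the next row. The recording tableau Q records, in position (i, j), the step at which that cell was added to P.
  Insert 7 (step 1): P = [7];  Q = [1]
  Insert 3 (step 2): P = [3] / [7];  Q = [1] / [2]
  Insert 9 (step 3): P = [3, 9] / [7];  Q = [1, 3] / [2]
  Insert 2 (step 4): P = [2, 9] / [3] / [7];  Q = [1, 3] / [2] / [4]
  Insert 6 (step 5): P = [2, 6] / [3, 9] / [7];  Q = [1, 3] / [2, 5] / [4]
  Insert 8 (step 6): P = [2, 6, 8] / [3, 9] / [7];  Q = [1, 3, 6] / [2, 5] / [4]
  Insert 4 (step 7): P = [2, 4, 8] / [3, 6] / [7, 9];  Q = [1, 3, 6] / [2, 5] / [4, 7]
  Insert 1 (step 8): P = [1, 4, 8] / [2, 6] / [3, 9] / [7];  Q = [1, 3, 6] / [2, 5] / [4, 7] / [8]
  Insert 5 (step 9): P = [1, 4, 5] / [2, 6, 8] / [3, 9] / [7];  Q = [1, 3, 6] / [2, 5, 9] / [4, 7] / [8]
Final shape: (3, 3, 2, 1).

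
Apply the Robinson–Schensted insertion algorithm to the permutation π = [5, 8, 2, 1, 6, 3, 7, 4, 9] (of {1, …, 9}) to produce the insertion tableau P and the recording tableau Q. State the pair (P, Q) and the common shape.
P = [1, 3, 4, 9] / [2, 6, 7] / [5, 8];  Q = [1, 2, 7, 9] / [3, 5, 8] / [4, 6];  common shape = (4, 3, 2)

Row-insert the values π_1, π_2, … into P one at a time, bumping the leftmost entry strictly greater than the inserted value down to the next row. The recording tableau Q records, in position (i, j), the step at which that cell was added to P.
  Insert 5 (step 1): P = [5];  Q = [1]
  Insert 8 (step 2): P = [5, 8];  Q = [1, 2]
  Insert 2 (step 3): P = [2, 8] / [5];  Q = [1, 2] / [3]
  Insert 1 (step 4): P = [1, 8] / [2] / [5];  Q = [1, 2] / [3] / [4]
  Insert 6 (step 5): P = [1, 6] / [2, 8] / [5];  Q = [1, 2] / [3, 5] / [4]
  Insert 3 (step 6): P = [1, 3] / [2, 6] / [5, 8];  Q = [1, 2] / [3, 5] / [4, 6]
  Insert 7 (step 7): P = [1, 3, 7] / [2, 6] / [5, 8];  Q = [1, 2, 7] / [3, 5] / [4, 6]
  Insert 4 (step 8): P = [1, 3, 4] / [2, 6, 7] / [5, 8];  Q = [1, 2, 7] / [3, 5, 8] / [4, 6]
  Insert 9 (step 9): P = [1, 3, 4, 9] / [2, 6, 7] / [5, 8];  Q = [1, 2, 7, 9] / [3, 5, 8] / [4, 6]
Final shape: (4, 3, 2).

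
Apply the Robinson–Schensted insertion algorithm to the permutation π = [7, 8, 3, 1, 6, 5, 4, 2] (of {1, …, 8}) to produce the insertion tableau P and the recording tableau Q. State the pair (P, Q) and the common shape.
P = [1, 2] / [3, 4] / [5, 8] / [6] / [7];  Q = [1, 2] / [3, 5] / [4, 6] / [7] / [8];  common shape = (2, 2, 2, 1, 1)

Row-insert the values π_1, π_2, … into P one at a time, bumping the leftmost entry strictly greater than the inserted value down to the next row. The recording tableau Q records, in position (i, j), the step at which that cell was added to P.
  Insert 7 (step 1): P = [7];  Q = [1]
  Insert 8 (step 2): P = [7, 8];  Q = [1, 2]
  Insert 3 (step 3): P = [3, 8] / [7];  Q = [1, 2] / [3]
  Insert 1 (step 4): P = [1, 8] / [3] / [7];  Q = [1, 2] / [3] / [4]
  Insert 6 (step 5): P = [1, 6] / [3, 8] / [7];  Q = [1, 2] / [3, 5] / [4]
  Insert 5 (step 6): P = [1, 5] / [3, 6] / [7, 8];  Q = [1, 2] / [3, 5] / [4, 6]
  Insert 4 (step 7): P = [1, 4] / [3, 5] / [6, 8] / [7];  Q = [1, 2] / [3, 5] / [4, 6] / [7]
  Insert 2 (step 8): P = [1, 2] / [3, 4] / [5, 8] / [6] / [7];  Q = [1, 2] / [3, 5] / [4, 6] / [7] / [8]
Final shape: (2, 2, 2, 1, 1).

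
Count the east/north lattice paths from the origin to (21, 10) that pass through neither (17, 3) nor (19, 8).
Number of paths = 30799155

Inclusion–exclusion. Total paths: C(31, 21) = 44352165. Through P₁: C(20, 17)·C(11, 4) = 376200. Through P₂: C(27, 19)·C(4, 2) = 13320450. Since P₁ is strictly southwest of P₂, a monotone path through both must visit P₁ then P₂; paths through both = C(20, 17)·C(7, 2)·C(4, 2) = 143640. Avoid both = 44352165 − 376200 − 13320450 + 143640 = 30799155.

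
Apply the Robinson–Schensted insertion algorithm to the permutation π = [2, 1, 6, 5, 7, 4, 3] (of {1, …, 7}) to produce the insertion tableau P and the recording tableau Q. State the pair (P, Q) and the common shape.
P = [1, 3, 7] / [2, 4] / [5] / [6];  Q = [1, 3, 5] / [2, 4] / [6] / [7];  common shape = (3, 2, 1, 1)

Row-insert the values π_1, π_2, … into P one at a time, bumping the leftmost entry strictly greater than the inserted value down to the next row. The recording tableau Q records, in position (i, j), the step at which that cell was added to P.
  Insert 2 (step 1): P = [2];  Q = [1]
  Insert 1 (step 2): P = [1] / [2];  Q = [1] / [2]
  Insert 6 (step 3): P = [1, 6] / [2];  Q = [1, 3] / [2]
  Insert 5 (step 4): P = [1, 5] / [2, 6];  Q = [1, 3] / [2, 4]
  Insert 7 (step 5): P = [1, 5, 7] / [2, 6];  Q = [1, 3, 5] / [2, 4]
  Insert 4 (step 6): P = [1, 4, 7] / [2, 5] / [6];  Q = [1, 3, 5] / [2, 4] / [6]
  Insert 3 (step 7): P = [1, 3, 7] / [2, 4] / [5] / [6];  Q = [1, 3, 5] / [2, 4] / [6] / [7]
Final shape: (3, 2, 1, 1).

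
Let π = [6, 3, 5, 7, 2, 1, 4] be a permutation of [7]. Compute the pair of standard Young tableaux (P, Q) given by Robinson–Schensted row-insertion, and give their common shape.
P = [1, 4, 7] / [2, 5] / [3] / [6];  Q = [1, 3, 4] / [2, 7] / [5] / [6];  common shape = (3, 2, 1, 1)

Row-insert the values π_1, π_2, … into P one at a time, bumping the leftmost entry strictly greater than the inserted value down to the next row. The recording tableau Q records, in position (i, j), the step at which that cell was added to P.
  Insert 6 (step 1): P = [6];  Q = [1]
  Insert 3 (step 2): P = [3] / [6];  Q = [1] / [2]
  Insert 5 (step 3): P = [3, 5] / [6];  Q = [1, 3] / [2]
  Insert 7 (step 4): P = [3, 5, 7] / [6];  Q = [1, 3, 4] / [2]
  Insert 2 (step 5): P = [2, 5, 7] / [3] / [6];  Q = [1, 3, 4] / [2] / [5]
  Insert 1 (step 6): P = [1, 5, 7] / [2] / [3] / [6];  Q = [1, 3, 4] / [2] / [5] / [6]
  Insert 4 (step 7): P = [1, 4, 7] / [2, 5] / [3] / [6];  Q = [1, 3, 4] / [2, 7] / [5] / [6]
Final shape: (3, 2, 1, 1).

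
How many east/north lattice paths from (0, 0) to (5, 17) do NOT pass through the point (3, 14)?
Number of paths = 19534

Total paths from (0, 0) to (5, 17): C(22, 5) = 26334. Paths through (3, 14): (paths (0, 0) → (3, 14)) × (paths (3, 14) → (5, 17)) = C(17, 3) · C(5, 2) = 680 · 10 = 6800. Avoidance count = 26334 − 6800 = 19534.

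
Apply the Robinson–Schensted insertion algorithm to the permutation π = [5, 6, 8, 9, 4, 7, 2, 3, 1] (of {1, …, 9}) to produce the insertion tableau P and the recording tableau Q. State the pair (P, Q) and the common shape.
P = [1, 3, 7, 9] / [2, 6] / [4, 8] / [5];  Q = [1, 2, 3, 4] / [5, 6] / [7, 8] / [9];  common shape = (4, 2, 2, 1)

Row-insert the values π_1, π_2, … into P one at a time, bumping the leftmost entry strictly greater than the inserted value down to the next row. The recording tableau Q records, in position (i, j), the step at which that cell was added to P.
  Insert 5 (step 1): P = [5];  Q = [1]
  Insert 6 (step 2): P = [5, 6];  Q = [1, 2]
  Insert 8 (step 3): P = [5, 6, 8];  Q = [1, 2, 3]
  Insert 9 (step 4): P = [5, 6, 8, 9];  Q = [1, 2, 3, 4]
  Insert 4 (step 5): P = [4, 6, 8, 9] / [5];  Q = [1, 2, 3, 4] / [5]
  Insert 7 (step 6): P = [4, 6, 7, 9] / [5, 8];  Q = [1, 2, 3, 4] / [5, 6]
  Insert 2 (step 7): P = [2, 6, 7, 9] / [4, 8] / [5];  Q = [1, 2, 3, 4] / [5, 6] / [7]
  Insert 3 (step 8): P = [2, 3, 7, 9] / [4, 6] / [5, 8];  Q = [1, 2, 3, 4] / [5, 6] / [7, 8]
  Insert 1 (step 9): P = [1, 3, 7, 9] / [2, 6] / [4, 8] / [5];  Q = [1, 2, 3, 4] / [5, 6] / [7, 8] / [9]
Final shape: (4, 2, 2, 1).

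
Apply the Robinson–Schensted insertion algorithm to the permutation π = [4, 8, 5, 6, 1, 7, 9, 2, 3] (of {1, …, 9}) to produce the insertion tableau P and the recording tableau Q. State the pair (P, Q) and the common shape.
P = [1, 2, 3, 7, 9] / [4, 5, 6] / [8];  Q = [1, 2, 4, 6, 7] / [3, 8, 9] / [5];  common shape = (5, 3, 1)

Row-insert the values π_1, π_2, … into P one at a time, bumping the leftmost entry strictly greater than the inserted value down to the next row. The recording tableau Q records, in position (i, j), the step at which that cell was added to P.
  Insert 4 (step 1): P = [4];  Q = [1]
  Insert 8 (step 2): P = [4, 8];  Q = [1, 2]
  Insert 5 (step 3): P = [4, 5] / [8];  Q = [1, 2] / [3]
  Insert 6 (step 4): P = [4, 5, 6] / [8];  Q = [1, 2, 4] / [3]
  Insert 1 (step 5): P = [1, 5, 6] / [4] / [8];  Q = [1, 2, 4] / [3] / [5]
  Insert 7 (step 6): P = [1, 5, 6, 7] / [4] / [8];  Q = [1, 2, 4, 6] / [3] / [5]
  Insert 9 (step 7): P = [1, 5, 6, 7, 9] / [4] / [8];  Q = [1, 2, 4, 6, 7] / [3] / [5]
  Insert 2 (step 8): P = [1, 2, 6, 7, 9] / [4, 5] / [8];  Q = [1, 2, 4, 6, 7] / [3, 8] / [5]
  Insert 3 (step 9): P = [1, 2, 3, 7, 9] / [4, 5, 6] / [8];  Q = [1, 2, 4, 6, 7] / [3, 8, 9] / [5]
Final shape: (5, 3, 1).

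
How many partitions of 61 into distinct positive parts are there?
q(61) = 12076

A partition into distinct parts is a strictly decreasing sequence summing to n. The recurrence d(n, m) = d(n, m−1) + d(n−m, m−1) (use part m at most once) with q(n) = d(n, n) gives q(61) = 12076. (Euler's theorem: # distinct-part partitions = # odd-part partitions.)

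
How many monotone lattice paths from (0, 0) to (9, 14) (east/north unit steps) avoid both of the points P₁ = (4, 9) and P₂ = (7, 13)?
Number of paths = 479525

Inclusion–exclusion. Total paths: C(23, 9) = 817190. Through P₁: C(13, 4)·C(10, 5) = 180180. Through P₂: C(20, 7)·C(3, 2) = 232560. Since P₁ is strictly southwest of P₂, a monotone path through both must visit P₁ then P₂; paths through both = C(13, 4)·C(7, 3)·C(3, 2) = 75075. Avoid both = 817190 − 180180 − 232560 + 75075 = 479525.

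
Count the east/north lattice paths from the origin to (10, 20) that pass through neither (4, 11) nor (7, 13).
Number of paths = 15548790

Inclusion–exclusion. Total paths: C(30, 10) = 30045015. Through P₁: C(15, 4)·C(15, 6) = 6831825. Through P₂: C(20, 7)·C(10, 3) = 9302400. Since P₁ is strictly southwest of P₂, a monotone path through both must visit P₁ then P₂; paths through both = C(15, 4)·C(5, 3)·C(10, 3) = 1638000. Avoid both = 30045015 − 6831825 − 9302400 + 1638000 = 15548790.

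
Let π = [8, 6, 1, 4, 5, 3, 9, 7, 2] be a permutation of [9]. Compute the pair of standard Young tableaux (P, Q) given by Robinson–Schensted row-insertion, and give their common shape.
P = [1, 2, 5, 7] / [3, 9] / [4] / [6] / [8];  Q = [1, 4, 5, 7] / [2, 8] / [3] / [6] / [9];  common shape = (4, 2, 1, 1, 1)

Row-insert the values π_1, π_2, … into P one at a time, bumping the leftmost entry strictly greater than the inserted value down to the next row. The recording tableau Q records, in position (i, j), the step at which that cell was added to P.
  Insert 8 (step 1): P = [8];  Q = [1]
  Insert 6 (step 2): P = [6] / [8];  Q = [1] / [2]
  Insert 1 (step 3): P = [1] / [6] / [8];  Q = [1] / [2] / [3]
  Insert 4 (step 4): P = [1, 4] / [6] / [8];  Q = [1, 4] / [2] / [3]
  Insert 5 (step 5): P = [1, 4, 5] / [6] / [8];  Q = [1, 4, 5] / [2] / [3]
  Insert 3 (step 6): P = [1, 3, 5] / [4] / [6] / [8];  Q = [1, 4, 5] / [2] / [3] / [6]
  Insert 9 (step 7): P = [1, 3, 5, 9] / [4] / [6] / [8];  Q = [1, 4, 5, 7] / [2] / [3] / [6]
  Insert 7 (step 8): P = [1, 3, 5, 7] / [4, 9] / [6] / [8];  Q = [1, 4, 5, 7] / [2, 8] / [3] / [6]
  Insert 2 (step 9): P = [1, 2, 5, 7] / [3, 9] / [4] / [6] / [8];  Q = [1, 4, 5, 7] / [2, 8] / [3] / [6] / [9]
Final shape: (4, 2, 1, 1, 1).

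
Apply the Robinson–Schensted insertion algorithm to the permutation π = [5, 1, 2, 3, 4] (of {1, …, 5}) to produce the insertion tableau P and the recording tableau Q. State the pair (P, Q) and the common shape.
P = [1, 2, 3, 4] / [5];  Q = [1, 3, 4, 5] / [2];  common shape = (4, 1)

Row-insert the values π_1, π_2, … into P one at a time, bumping the leftmost entry strictly greater than the inserted value down to the next row. The recording tableau Q records, in position (i, j), the step at which that cell was added to P.
  Insert 5 (step 1): P = [5];  Q = [1]
  Insert 1 (step 2): P = [1] / [5];  Q = [1] / [2]
  Insert 2 (step 3): P = [1, 2] / [5];  Q = [1, 3] / [2]
  Insert 3 (step 4): P = [1, 2, 3] / [5];  Q = [1, 3, 4] / [2]
  Insert 4 (step 5): P = [1, 2, 3, 4] / [5];  Q = [1, 3, 4, 5] / [2]
Final shape: (4, 1).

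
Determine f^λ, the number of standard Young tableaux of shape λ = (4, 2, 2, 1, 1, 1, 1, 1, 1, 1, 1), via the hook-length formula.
# SYT of shape (4, 2, 2, 1, 1, 1, 1, 1, 1, 1, 1) = 16848

Hook-length formula: f^λ = n! / Π hook(c), product over all cells c of the Young diagram. For λ = (4, 2, 2, 1, 1, 1, 1, 1, 1, 1, 1), n = 16 boxes. Hook lengths by row (left-to-right, top-to-bottom): [14, 5, 2, 1]; [11, 2]; [10, 1]; [8]; [7]; [6]; [5]; [4]; [3]; [2]; [1]. Product of hooks = 1241856000. So f^λ = 16! / 1241856000 = 20922789888000 / 1241856000 = 16848.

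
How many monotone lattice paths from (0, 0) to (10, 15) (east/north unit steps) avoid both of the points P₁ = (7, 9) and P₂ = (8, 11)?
Number of paths = 1688870

Inclusion–exclusion. Total paths: C(25, 10) = 3268760. Through P₁: C(16, 7)·C(9, 3) = 960960. Through P₂: C(19, 8)·C(6, 2) = 1133730. Since P₁ is strictly southwest of P₂, a monotone path through both must visit P₁ then P₂; paths through both = C(16, 7)·C(3, 1)·C(6, 2) = 514800. Avoid both = 3268760 − 960960 − 1133730 + 514800 = 1688870.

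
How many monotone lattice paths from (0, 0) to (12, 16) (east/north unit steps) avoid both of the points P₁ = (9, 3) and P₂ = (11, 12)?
Number of paths = 23598665

Inclusion–exclusion. Total paths: C(28, 12) = 30421755. Through P₁: C(12, 9)·C(16, 3) = 123200. Through P₂: C(23, 11)·C(5, 1) = 6760390. Since P₁ is strictly southwest of P₂, a monotone path through both must visit P₁ then P₂; paths through both = C(12, 9)·C(11, 2)·C(5, 1) = 60500. Avoid both = 30421755 − 123200 − 6760390 + 60500 = 23598665.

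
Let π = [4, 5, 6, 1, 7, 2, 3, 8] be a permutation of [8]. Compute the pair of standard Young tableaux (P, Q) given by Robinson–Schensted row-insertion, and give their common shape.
P = [1, 2, 3, 7, 8] / [4, 5, 6];  Q = [1, 2, 3, 5, 8] / [4, 6, 7];  common shape = (5, 3)

Row-insert the values π_1, π_2, … into P one at a time, bumping the leftmost entry strictly greater than the inserted value down to the next row. The recording tableau Q records, in position (i, j), the step at which that cell was added to P.
  Insert 4 (step 1): P = [4];  Q = [1]
  Insert 5 (step 2): P = [4, 5];  Q = [1, 2]
  Insert 6 (step 3): P = [4, 5, 6];  Q = [1, 2, 3]
  Insert 1 (step 4): P = [1, 5, 6] / [4];  Q = [1, 2, 3] / [4]
  Insert 7 (step 5): P = [1, 5, 6, 7] / [4];  Q = [1, 2, 3, 5] / [4]
  Insert 2 (step 6): P = [1, 2, 6, 7] / [4, 5];  Q = [1, 2, 3, 5] / [4, 6]
  Insert 3 (step 7): P = [1, 2, 3, 7] / [4, 5, 6];  Q = [1, 2, 3, 5] / [4, 6, 7]
  Insert 8 (step 8): P = [1, 2, 3, 7, 8] / [4, 5, 6];  Q = [1, 2, 3, 5, 8] / [4, 6, 7]
Final shape: (5, 3).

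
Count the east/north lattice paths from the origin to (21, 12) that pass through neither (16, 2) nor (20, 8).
Number of paths = 338977986

Inclusion–exclusion. Total paths: C(33, 21) = 354817320. Through P₁: C(18, 16)·C(15, 5) = 459459. Through P₂: C(28, 20)·C(5, 1) = 15540525. Since P₁ is strictly southwest of P₂, a monotone path through both must visit P₁ then P₂; paths through both = C(18, 16)·C(10, 4)·C(5, 1) = 160650. Avoid both = 354817320 − 459459 − 15540525 + 160650 = 338977986.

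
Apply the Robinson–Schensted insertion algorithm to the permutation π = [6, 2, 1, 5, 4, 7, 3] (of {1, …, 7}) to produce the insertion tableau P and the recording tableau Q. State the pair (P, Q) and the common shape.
P = [1, 3, 7] / [2, 4] / [5] / [6];  Q = [1, 4, 6] / [2, 5] / [3] / [7];  common shape = (3, 2, 1, 1)

Row-insert the values π_1, π_2, … into P one at a time, bumping the leftmost entry strictly greater than the inserted value down to the next row. The recording tableau Q records, in position (i, j), the step at which that cell was added to P.
  Insert 6 (step 1): P = [6];  Q = [1]
  Insert 2 (step 2): P = [2] / [6];  Q = [1] / [2]
  Insert 1 (step 3): P = [1] / [2] / [6];  Q = [1] / [2] / [3]
  Insert 5 (step 4): P = [1, 5] / [2] / [6];  Q = [1, 4] / [2] / [3]
  Insert 4 (step 5): P = [1, 4] / [2, 5] / [6];  Q = [1, 4] / [2, 5] / [3]
  Insert 7 (step 6): P = [1, 4, 7] / [2, 5] / [6];  Q = [1, 4, 6] / [2, 5] / [3]
  Insert 3 (step 7): P = [1, 3, 7] / [2, 4] / [5] / [6];  Q = [1, 4, 6] / [2, 5] / [3] / [7]
Final shape: (3, 2, 1, 1).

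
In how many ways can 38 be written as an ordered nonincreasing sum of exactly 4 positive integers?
p(38, 4 parts) = 411

Partitions of n into exactly k parts are in bijection with partitions of n − k into at most k parts (subtract 1 from each part). So p(38, exactly 4) = p(34, parts ≤ 4). Computing via the recurrence p(m, j) = p(m, j−1) + p(m−j, j) gives 411.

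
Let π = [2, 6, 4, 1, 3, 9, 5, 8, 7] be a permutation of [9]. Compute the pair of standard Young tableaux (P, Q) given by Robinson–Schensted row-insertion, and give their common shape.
P = [1, 3, 5, 7] / [2, 4, 8] / [6, 9];  Q = [1, 2, 6, 8] / [3, 5, 7] / [4, 9];  common shape = (4, 3, 2)

Row-insert the values π_1, π_2, … into P one at a time, bumping the leftmost entry strictly greater than the inserted value down to the next row. The recording tableau Q records, in position (i, j), the step at which that cell was added to P.
  Insert 2 (step 1): P = [2];  Q = [1]
  Insert 6 (step 2): P = [2, 6];  Q = [1, 2]
  Insert 4 (step 3): P = [2, 4] / [6];  Q = [1, 2] / [3]
  Insert 1 (step 4): P = [1, 4] / [2] / [6];  Q = [1, 2] / [3] / [4]
  Insert 3 (step 5): P = [1, 3] / [2, 4] / [6];  Q = [1, 2] / [3, 5] / [4]
  Insert 9 (step 6): P = [1, 3, 9] / [2, 4] / [6];  Q = [1, 2, 6] / [3, 5] / [4]
  Insert 5 (step 7): P = [1, 3, 5] / [2, 4, 9] / [6];  Q = [1, 2, 6] / [3, 5, 7] / [4]
  Insert 8 (step 8): P = [1, 3, 5, 8] / [2, 4, 9] / [6];  Q = [1, 2, 6, 8] / [3, 5, 7] / [4]
  Insert 7 (step 9): P = [1, 3, 5, 7] / [2, 4, 8] / [6, 9];  Q = [1, 2, 6, 8] / [3, 5, 7] / [4, 9]
Final shape: (4, 3, 2).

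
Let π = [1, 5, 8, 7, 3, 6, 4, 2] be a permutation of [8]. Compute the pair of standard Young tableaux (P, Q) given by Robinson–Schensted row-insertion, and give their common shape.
P = [1, 2, 4] / [3, 6] / [5] / [7] / [8];  Q = [1, 2, 3] / [4, 6] / [5] / [7] / [8];  common shape = (3, 2, 1, 1, 1)

Row-insert the values π_1, π_2, … into P one at a time, bumping the leftmost entry strictly greater than the inserted value down to the next row. The recording tableau Q records, in position (i, j), the step at which that cell was added to P.
  Insert 1 (step 1): P = [1];  Q = [1]
  Insert 5 (step 2): P = [1, 5];  Q = [1, 2]
  Insert 8 (step 3): P = [1, 5, 8];  Q = [1, 2, 3]
  Insert 7 (step 4): P = [1, 5, 7] / [8];  Q = [1, 2, 3] / [4]
  Insert 3 (step 5): P = [1, 3, 7] / [5] / [8];  Q = [1, 2, 3] / [4] / [5]
  Insert 6 (step 6): P = [1, 3, 6] / [5, 7] / [8];  Q = [1, 2, 3] / [4, 6] / [5]
  Insert 4 (step 7): P = [1, 3, 4] / [5, 6] / [7] / [8];  Q = [1, 2, 3] / [4, 6] / [5] / [7]
  Insert 2 (step 8): P = [1, 2, 4] / [3, 6] / [5] / [7] / [8];  Q = [1, 2, 3] / [4, 6] / [5] / [7] / [8]
Final shape: (3, 2, 1, 1, 1).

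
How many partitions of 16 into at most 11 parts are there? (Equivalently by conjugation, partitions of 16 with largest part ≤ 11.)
p(16, parts ≤ 11) = 219

Partitions of 16 with all parts ≤ 11: 11+5, 11+4+1, 11+3+2, 11+3+1+1, 11+2+2+1, 11+2+1+1+1, 11+1+1+1+1+1, 10+6, 10+5+1, 10+4+2, 10+4+1+1, 10+3+3, 10+3+2+1, 10+3+1+1+1, 10+2+2+2, 10+2+2+1+1, 10+2+1+1+1+1, 10+1+1+1+1+1+1, 9+7, 9+6+1, 9+5+2, 9+5+1+1, 9+4+3, 9+4+2+1, 9+4+1+1+1, 9+3+3+1, 9+3+2+2, 9+3+2+1+1, 9+3+1+1+1+1, 9+2+2+2+1, … (219 total). Count = 219.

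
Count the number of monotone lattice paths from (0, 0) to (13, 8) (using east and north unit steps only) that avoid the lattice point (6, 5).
Number of paths = 148050

Total paths from (0, 0) to (13, 8): C(21, 13) = 203490. Paths through (6, 5): (paths (0, 0) → (6, 5)) × (paths (6, 5) → (13, 8)) = C(11, 6) · C(10, 7) = 462 · 120 = 55440. Avoidance count = 203490 − 55440 = 148050.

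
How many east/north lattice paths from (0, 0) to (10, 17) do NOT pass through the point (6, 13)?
Number of paths = 6537045

Total paths from (0, 0) to (10, 17): C(27, 10) = 8436285. Paths through (6, 13): (paths (0, 0) → (6, 13)) × (paths (6, 13) → (10, 17)) = C(19, 6) · C(8, 4) = 27132 · 70 = 1899240. Avoidance count = 8436285 − 1899240 = 6537045.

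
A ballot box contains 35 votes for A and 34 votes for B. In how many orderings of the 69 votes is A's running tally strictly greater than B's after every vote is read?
Strict-lead orderings = 812944042149730764

Total orderings of the 69 votes with 35 for A: C(69, 35) = 56093138908331422716. By the Bertrand ballot formula (Cycle Lemma / reflection principle), the number of orderings in which A is strictly ahead of B throughout is (p − q)/(p + q) · C(p + q, p) = (35 − 34)/(35 + 34) · 56093138908331422716 = 812944042149730764.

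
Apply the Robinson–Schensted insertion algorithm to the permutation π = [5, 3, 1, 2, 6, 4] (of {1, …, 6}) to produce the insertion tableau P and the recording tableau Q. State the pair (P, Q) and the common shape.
P = [1, 2, 4] / [3, 6] / [5];  Q = [1, 4, 5] / [2, 6] / [3];  common shape = (3, 2, 1)

Row-insert the values π_1, π_2, … into P one at a time, bumping the leftmost entry strictly greater than the inserted value down to the next row. The recording tableau Q records, in position (i, j), the step at which that cell was added to P.
  Insert 5 (step 1): P = [5];  Q = [1]
  Insert 3 (step 2): P = [3] / [5];  Q = [1] / [2]
  Insert 1 (step 3): P = [1] / [3] / [5];  Q = [1] / [2] / [3]
  Insert 2 (step 4): P = [1, 2] / [3] / [5];  Q = [1, 4] / [2] / [3]
  Insert 6 (step 5): P = [1, 2, 6] / [3] / [5];  Q = [1, 4, 5] / [2] / [3]
  Insert 4 (step 6): P = [1, 2, 4] / [3, 6] / [5];  Q = [1, 4, 5] / [2, 6] / [3]
Final shape: (3, 2, 1).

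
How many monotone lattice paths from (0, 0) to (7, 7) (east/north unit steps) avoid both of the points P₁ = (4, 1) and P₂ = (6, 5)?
Number of paths = 1851

Inclusion–exclusion. Total paths: C(14, 7) = 3432. Through P₁: C(5, 4)·C(9, 3) = 420. Through P₂: C(11, 6)·C(3, 1) = 1386. Since P₁ is strictly southwest of P₂, a monotone path through both must visit P₁ then P₂; paths through both = C(5, 4)·C(6, 2)·C(3, 1) = 225. Avoid both = 3432 − 420 − 1386 + 225 = 1851.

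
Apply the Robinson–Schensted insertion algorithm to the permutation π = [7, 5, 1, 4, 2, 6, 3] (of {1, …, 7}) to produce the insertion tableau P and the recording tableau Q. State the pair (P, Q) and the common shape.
P = [1, 2, 3] / [4, 6] / [5] / [7];  Q = [1, 4, 6] / [2, 7] / [3] / [5];  common shape = (3, 2, 1, 1)

Row-insert the values π_1, π_2, … into P one at a time, bumping the leftmost entry strictly greater than the inserted value down to the next row. The recording tableau Q records, in position (i, j), the step at which that cell was added to P.
  Insert 7 (step 1): P = [7];  Q = [1]
  Insert 5 (step 2): P = [5] / [7];  Q = [1] / [2]
  Insert 1 (step 3): P = [1] / [5] / [7];  Q = [1] / [2] / [3]
  Insert 4 (step 4): P = [1, 4] / [5] / [7];  Q = [1, 4] / [2] / [3]
  Insert 2 (step 5): P = [1, 2] / [4] / [5] / [7];  Q = [1, 4] / [2] / [3] / [5]
  Insert 6 (step 6): P = [1, 2, 6] / [4] / [5] / [7];  Q = [1, 4, 6] / [2] / [3] / [5]
  Insert 3 (step 7): P = [1, 2, 3] / [4, 6] / [5] / [7];  Q = [1, 4, 6] / [2, 7] / [3] / [5]
Final shape: (3, 2, 1, 1).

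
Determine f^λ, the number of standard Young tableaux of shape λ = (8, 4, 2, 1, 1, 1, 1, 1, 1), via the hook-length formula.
# SYT of shape (8, 4, 2, 1, 1, 1, 1, 1, 1) = 33067125

Hook-length formula: f^λ = n! / Π hook(c), product over all cells c of the Young diagram. For λ = (8, 4, 2, 1, 1, 1, 1, 1, 1), n = 20 boxes. Hook lengths by row (left-to-right, top-to-bottom): [16, 9, 7, 6, 4, 3, 2, 1]; [11, 4, 2, 1]; [8, 1]; [6]; [5]; [4]; [3]; [2]; [1]. Product of hooks = 73574645760. So f^λ = 20! / 73574645760 = 2432902008176640000 / 73574645760 = 33067125.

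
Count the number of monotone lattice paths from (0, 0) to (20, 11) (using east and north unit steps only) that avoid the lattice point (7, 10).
Number of paths = 84400043

Total paths from (0, 0) to (20, 11): C(31, 20) = 84672315. Paths through (7, 10): (paths (0, 0) → (7, 10)) × (paths (7, 10) → (20, 11)) = C(17, 7) · C(14, 13) = 19448 · 14 = 272272. Avoidance count = 84672315 − 272272 = 84400043.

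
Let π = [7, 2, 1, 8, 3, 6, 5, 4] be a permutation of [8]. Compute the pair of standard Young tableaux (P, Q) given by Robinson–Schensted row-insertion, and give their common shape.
P = [1, 3, 4] / [2, 5] / [6, 8] / [7];  Q = [1, 4, 6] / [2, 5] / [3, 7] / [8];  common shape = (3, 2, 2, 1)

Row-insert the values π_1, π_2, … into P one at a time, bumping the leftmost entry strictly greater than the inserted value down to the next row. The recording tableau Q records, in position (i, j), the step at which that cell was added to P.
  Insert 7 (step 1): P = [7];  Q = [1]
  Insert 2 (step 2): P = [2] / [7];  Q = [1] / [2]
  Insert 1 (step 3): P = [1] / [2] / [7];  Q = [1] / [2] / [3]
  Insert 8 (step 4): P = [1, 8] / [2] / [7];  Q = [1, 4] / [2] / [3]
  Insert 3 (step 5): P = [1, 3] / [2, 8] / [7];  Q = [1, 4] / [2, 5] / [3]
  Insert 6 (step 6): P = [1, 3, 6] / [2, 8] / [7];  Q = [1, 4, 6] / [2, 5] / [3]
  Insert 5 (step 7): P = [1, 3, 5] / [2, 6] / [7, 8];  Q = [1, 4, 6] / [2, 5] / [3, 7]
  Insert 4 (step 8): P = [1, 3, 4] / [2, 5] / [6, 8] / [7];  Q = [1, 4, 6] / [2, 5] / [3, 7] / [8]
Final shape: (3, 2, 2, 1).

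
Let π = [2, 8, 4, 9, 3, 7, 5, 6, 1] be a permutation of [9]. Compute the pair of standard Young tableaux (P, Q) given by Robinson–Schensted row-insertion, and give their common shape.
P = [1, 3, 5, 6] / [2, 7] / [4, 9] / [8];  Q = [1, 2, 4, 8] / [3, 6] / [5, 7] / [9];  common shape = (4, 2, 2, 1)

Row-insert the values π_1, π_2, … into P one at a time, bumping the leftmost entry strictly greater than the inserted value down to the next row. The recording tableau Q records, in position (i, j), the step at which that cell was added to P.
  Insert 2 (step 1): P = [2];  Q = [1]
  Insert 8 (step 2): P = [2, 8];  Q = [1, 2]
  Insert 4 (step 3): P = [2, 4] / [8];  Q = [1, 2] / [3]
  Insert 9 (step 4): P = [2, 4, 9] / [8];  Q = [1, 2, 4] / [3]
  Insert 3 (step 5): P = [2, 3, 9] / [4] / [8];  Q = [1, 2, 4] / [3] / [5]
  Insert 7 (step 6): P = [2, 3, 7] / [4, 9] / [8];  Q = [1, 2, 4] / [3, 6] / [5]
  Insert 5 (step 7): P = [2, 3, 5] / [4, 7] / [8, 9];  Q = [1, 2, 4] / [3, 6] / [5, 7]
  Insert 6 (step 8): P = [2, 3, 5, 6] / [4, 7] / [8, 9];  Q = [1, 2, 4, 8] / [3, 6] / [5, 7]
  Insert 1 (step 9): P = [1, 3, 5, 6] / [2, 7] / [4, 9] / [8];  Q = [1, 2, 4, 8] / [3, 6] / [5, 7] / [9]
Final shape: (4, 2, 2, 1).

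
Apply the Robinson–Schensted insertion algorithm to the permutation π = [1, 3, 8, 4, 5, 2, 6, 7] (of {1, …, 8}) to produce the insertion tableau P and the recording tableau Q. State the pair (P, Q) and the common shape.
P = [1, 2, 4, 5, 6, 7] / [3] / [8];  Q = [1, 2, 3, 5, 7, 8] / [4] / [6];  common shape = (6, 1, 1)

Row-insert the values π_1, π_2, … into P one at a time, bumping the leftmost entry strictly greater than the inserted value down to the next row. The recording tableau Q records, in position (i, j), the step at which that cell was added to P.
  Insert 1 (step 1): P = [1];  Q = [1]
  Insert 3 (step 2): P = [1, 3];  Q = [1, 2]
  Insert 8 (step 3): P = [1, 3, 8];  Q = [1, 2, 3]
  Insert 4 (step 4): P = [1, 3, 4] / [8];  Q = [1, 2, 3] / [4]
  Insert 5 (step 5): P = [1, 3, 4, 5] / [8];  Q = [1, 2, 3, 5] / [4]
  Insert 2 (step 6): P = [1, 2, 4, 5] / [3] / [8];  Q = [1, 2, 3, 5] / [4] / [6]
  Insert 6 (step 7): P = [1, 2, 4, 5, 6] / [3] / [8];  Q = [1, 2, 3, 5, 7] / [4] / [6]
  Insert 7 (step 8): P = [1, 2, 4, 5, 6, 7] / [3] / [8];  Q = [1, 2, 3, 5, 7, 8] / [4] / [6]
Final shape: (6, 1, 1).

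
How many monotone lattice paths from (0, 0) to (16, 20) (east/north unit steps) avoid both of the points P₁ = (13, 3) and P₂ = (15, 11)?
Number of paths = 7230224110

Inclusion–exclusion. Total paths: C(36, 16) = 7307872110. Through P₁: C(16, 13)·C(20, 3) = 638400. Through P₂: C(26, 15)·C(10, 1) = 77261600. Since P₁ is strictly southwest of P₂, a monotone path through both must visit P₁ then P₂; paths through both = C(16, 13)·C(10, 2)·C(10, 1) = 252000. Avoid both = 7307872110 − 638400 − 77261600 + 252000 = 7230224110.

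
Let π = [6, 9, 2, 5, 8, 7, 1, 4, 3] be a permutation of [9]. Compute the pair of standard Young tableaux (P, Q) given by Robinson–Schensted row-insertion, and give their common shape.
P = [1, 3, 7] / [2, 4] / [5, 8] / [6] / [9];  Q = [1, 2, 5] / [3, 4] / [6, 8] / [7] / [9];  common shape = (3, 2, 2, 1, 1)

Row-insert the values π_1, π_2, … into P one at a time, bumping the leftmost entry strictly greater than the inserted value down to the next row. The recording tableau Q records, in position (i, j), the step at which that cell was added to P.
  Insert 6 (step 1): P = [6];  Q = [1]
  Insert 9 (step 2): P = [6, 9];  Q = [1, 2]
  Insert 2 (step 3): P = [2, 9] / [6];  Q = [1, 2] / [3]
  Insert 5 (step 4): P = [2, 5] / [6, 9];  Q = [1, 2] / [3, 4]
  Insert 8 (step 5): P = [2, 5, 8] / [6, 9];  Q = [1, 2, 5] / [3, 4]
  Insert 7 (step 6): P = [2, 5, 7] / [6, 8] / [9];  Q = [1, 2, 5] / [3, 4] / [6]
  Insert 1 (step 7): P = [1, 5, 7] / [2, 8] / [6] / [9];  Q = [1, 2, 5] / [3, 4] / [6] / [7]
  Insert 4 (step 8): P = [1, 4, 7] / [2, 5] / [6, 8] / [9];  Q = [1, 2, 5] / [3, 4] / [6, 8] / [7]
  Insert 3 (step 9): P = [1, 3, 7] / [2, 4] / [5, 8] / [6] / [9];  Q = [1, 2, 5] / [3, 4] / [6, 8] / [7] / [9]
Final shape: (3, 2, 2, 1, 1).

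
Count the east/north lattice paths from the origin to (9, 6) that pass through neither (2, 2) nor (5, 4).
Number of paths = 2035

Inclusion–exclusion. Total paths: C(15, 9) = 5005. Through P₁: C(4, 2)·C(11, 7) = 1980. Through P₂: C(9, 5)·C(6, 4) = 1890. Since P₁ is strictly southwest of P₂, a monotone path through both must visit P₁ then P₂; paths through both = C(4, 2)·C(5, 3)·C(6, 4) = 900. Avoid both = 5005 − 1980 − 1890 + 900 = 2035.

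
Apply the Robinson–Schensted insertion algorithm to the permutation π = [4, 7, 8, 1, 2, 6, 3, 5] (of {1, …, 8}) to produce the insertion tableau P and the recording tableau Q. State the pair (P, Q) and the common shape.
P = [1, 2, 3, 5] / [4, 6, 8] / [7];  Q = [1, 2, 3, 8] / [4, 5, 6] / [7];  common shape = (4, 3, 1)

Row-insert the values π_1, π_2, … into P one at a time, bumping the leftmost entry strictly greater than the inserted value down to the next row. The recording tableau Q records, in position (i, j), the step at which that cell was added to P.
  Insert 4 (step 1): P = [4];  Q = [1]
  Insert 7 (step 2): P = [4, 7];  Q = [1, 2]
  Insert 8 (step 3): P = [4, 7, 8];  Q = [1, 2, 3]
  Insert 1 (step 4): P = [1, 7, 8] / [4];  Q = [1, 2, 3] / [4]
  Insert 2 (step 5): P = [1, 2, 8] / [4, 7];  Q = [1, 2, 3] / [4, 5]
  Insert 6 (step 6): P = [1, 2, 6] / [4, 7, 8];  Q = [1, 2, 3] / [4, 5, 6]
  Insert 3 (step 7): P = [1, 2, 3] / [4, 6, 8] / [7];  Q = [1, 2, 3] / [4, 5, 6] / [7]
  Insert 5 (step 8): P = [1, 2, 3, 5] / [4, 6, 8] / [7];  Q = [1, 2, 3, 8] / [4, 5, 6] / [7]
Final shape: (4, 3, 1).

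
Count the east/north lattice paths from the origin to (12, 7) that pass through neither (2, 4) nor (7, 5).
Number of paths = 31356

Inclusion–exclusion. Total paths: C(19, 12) = 50388. Through P₁: C(6, 2)·C(13, 10) = 4290. Through P₂: C(12, 7)·C(7, 5) = 16632. Since P₁ is strictly southwest of P₂, a monotone path through both must visit P₁ then P₂; paths through both = C(6, 2)·C(6, 5)·C(7, 5) = 1890. Avoid both = 50388 − 4290 − 16632 + 1890 = 31356.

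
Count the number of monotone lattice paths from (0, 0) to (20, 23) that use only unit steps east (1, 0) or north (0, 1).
Number of paths = 960566918220

A monotone lattice path from (0, 0) to (20, 23) consists of 20 east steps and 23 north steps in some order, so it is determined by which 20 of the 43 steps are east. The count is C(43, 20) = 960566918220.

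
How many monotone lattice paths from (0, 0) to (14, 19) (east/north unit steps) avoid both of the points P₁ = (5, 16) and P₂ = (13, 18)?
Number of paths = 403657680

Inclusion–exclusion. Total paths: C(33, 14) = 818809200. Through P₁: C(21, 5)·C(12, 9) = 4476780. Through P₂: C(31, 13)·C(2, 1) = 412506150. Since P₁ is strictly southwest of P₂, a monotone path through both must visit P₁ then P₂; paths through both = C(21, 5)·C(10, 8)·C(2, 1) = 1831410. Avoid both = 818809200 − 4476780 − 412506150 + 1831410 = 403657680.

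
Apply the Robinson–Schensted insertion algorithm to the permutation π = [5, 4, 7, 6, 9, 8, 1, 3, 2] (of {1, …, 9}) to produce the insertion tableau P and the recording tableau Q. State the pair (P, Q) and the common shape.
P = [1, 2, 8] / [3, 6, 9] / [4, 7] / [5];  Q = [1, 3, 5] / [2, 4, 6] / [7, 8] / [9];  common shape = (3, 3, 2, 1)

Row-insert the values π_1, π_2, … into P one at a time, bumping the leftmost entry strictly greater than the inserted value down to the next row. The recording tableau Q records, in position (i, j), the step at which that cell was added to P.
  Insert 5 (step 1): P = [5];  Q = [1]
  Insert 4 (step 2): P = [4] / [5];  Q = [1] / [2]
  Insert 7 (step 3): P = [4, 7] / [5];  Q = [1, 3] / [2]
  Insert 6 (step 4): P = [4, 6] / [5, 7];  Q = [1, 3] / [2, 4]
  Insert 9 (step 5): P = [4, 6, 9] / [5, 7];  Q = [1, 3, 5] / [2, 4]
  Insert 8 (step 6): P = [4, 6, 8] / [5, 7, 9];  Q = [1, 3, 5] / [2, 4, 6]
  Insert 1 (step 7): P = [1, 6, 8] / [4, 7, 9] / [5];  Q = [1, 3, 5] / [2, 4, 6] / [7]
  Insert 3 (step 8): P = [1, 3, 8] / [4, 6, 9] / [5, 7];  Q = [1, 3, 5] / [2, 4, 6] / [7, 8]
  Insert 2 (step 9): P = [1, 2, 8] / [3, 6, 9] / [4, 7] / [5];  Q = [1, 3, 5] / [2, 4, 6] / [7, 8] / [9]
Final shape: (3, 3, 2, 1).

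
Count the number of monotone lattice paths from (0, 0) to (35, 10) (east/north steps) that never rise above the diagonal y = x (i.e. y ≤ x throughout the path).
Number of paths = 2304024151

By the reflection principle (André's argument), the number of monotone paths to (35, 10) with n ≤ m that never go above y = x is C(45, 35) − C(45, 36) = 3190187286 − 886163135 = 2304024151.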